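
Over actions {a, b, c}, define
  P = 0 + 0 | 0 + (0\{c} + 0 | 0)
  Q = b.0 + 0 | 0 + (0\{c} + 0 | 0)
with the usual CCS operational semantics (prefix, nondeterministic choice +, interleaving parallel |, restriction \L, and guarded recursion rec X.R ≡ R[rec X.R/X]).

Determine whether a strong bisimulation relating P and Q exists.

Reachable graph of P (1 states):
  m0 = 0 + 0 | 0 + (0\{c} + 0 | 0) :: stopped
Reachable graph of Q (2 states):
  n0 = b.0 + 0 | 0 + (0\{c} + 0 | 0) :: —b→ n1
  n1 = 0 :: stopped
Bisimilarity quotient blocks:
  B0 = {m0, n1}
  B1 = {n0}
m0 ∈ B0, n0 ∈ B1 → different blocks

P ≁ Q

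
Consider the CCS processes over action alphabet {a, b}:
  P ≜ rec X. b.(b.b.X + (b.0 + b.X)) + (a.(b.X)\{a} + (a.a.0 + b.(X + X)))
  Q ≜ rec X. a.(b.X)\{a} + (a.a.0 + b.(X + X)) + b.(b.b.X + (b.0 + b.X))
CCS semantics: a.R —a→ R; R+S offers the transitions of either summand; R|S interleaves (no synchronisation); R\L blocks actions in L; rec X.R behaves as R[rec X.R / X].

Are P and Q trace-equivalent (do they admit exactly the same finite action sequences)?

trace-equivalent

LTS(P): 11 reachable states
  p0 = rec X. b.(b.b.X + (b.0 + b.X)) + (a.(b.X)\{a} + (a.a.0 + b.(X + X))) → --a--▸ p1, --a--▸ p2, --b--▸ p3, --b--▸ p4
  p1 = (b.(rec X. b.(b.b.X + (b.0 + b.X)) + (a.(b.X)\{a} + (a.a.0 + b.(X + X)))))\{a} → --b--▸ p5
  p2 = a.0 → --a--▸ p6
  p3 = (rec X. b.(b.b.X + (b.0 + b.X)) + (a.(b.X)\{a} + (a.a.0 + b.(X + X)))) + (rec X. b.(b.b.X + (b.0 + b.X)) + (a.(b.X)\{a} + (a.a.0 + b.(X + X)))) → --a--▸ p1, --a--▸ p2, --b--▸ p3, --b--▸ p4
  p4 = b.b.(rec X. b.(b.b.X + (b.0 + b.X)) + (a.(b.X)\{a} + (a.a.0 + b.(X + X)))) + (b.0 + b.(rec X. b.(b.b.X + (b.0 + b.X)) + (a.(b.X)\{a} + (a.a.0 + b.(X + X))))) → --b--▸ p0, --b--▸ p6, --b--▸ p7
  p5 = (rec X. b.(b.b.X + (b.0 + b.X)) + (a.(b.X)\{a} + (a.a.0 + b.(X + X))))\{a} → --b--▸ p8, --b--▸ p9
  p6 = 0 → ∅
  p7 = b.(rec X. b.(b.b.X + (b.0 + b.X)) + (a.(b.X)\{a} + (a.a.0 + b.(X + X)))) → --b--▸ p0
  p8 = ((rec X. b.(b.b.X + (b.0 + b.X)) + (a.(b.X)\{a} + (a.a.0 + b.(X + X)))) + (rec X. b.(b.b.X + (b.0 + b.X)) + (a.(b.X)\{a} + (a.a.0 + b.(X + X)))))\{a} → --b--▸ p8, --b--▸ p9
  p9 = (b.b.(rec X. b.(b.b.X + (b.0 + b.X)) + (a.(b.X)\{a} + (a.a.0 + b.(X + X)))) + (b.0 + b.(rec X. b.(b.b.X + (b.0 + b.X)) + (a.(b.X)\{a} + (a.a.0 + b.(X + X))))))\{a} → --b--▸ p1, --b--▸ p10, --b--▸ p5
  p10 = 0\{a} → ∅
LTS(Q): 11 reachable states
  q0 = rec X. a.(b.X)\{a} + (a.a.0 + b.(X + X)) + b.(b.b.X + (b.0 + b.X)) → --a--▸ q1, --a--▸ q2, --b--▸ q3, --b--▸ q4
  q1 = (b.(rec X. a.(b.X)\{a} + (a.a.0 + b.(X + X)) + b.(b.b.X + (b.0 + b.X))))\{a} → --b--▸ q5
  q2 = a.0 → --a--▸ q6
  q3 = (rec X. a.(b.X)\{a} + (a.a.0 + b.(X + X)) + b.(b.b.X + (b.0 + b.X))) + (rec X. a.(b.X)\{a} + (a.a.0 + b.(X + X)) + b.(b.b.X + (b.0 + b.X))) → --a--▸ q1, --a--▸ q2, --b--▸ q3, --b--▸ q4
  q4 = b.b.(rec X. a.(b.X)\{a} + (a.a.0 + b.(X + X)) + b.(b.b.X + (b.0 + b.X))) + (b.0 + b.(rec X. a.(b.X)\{a} + (a.a.0 + b.(X + X)) + b.(b.b.X + (b.0 + b.X)))) → --b--▸ q0, --b--▸ q6, --b--▸ q7
  q5 = (rec X. a.(b.X)\{a} + (a.a.0 + b.(X + X)) + b.(b.b.X + (b.0 + b.X)))\{a} → --b--▸ q8, --b--▸ q9
  q6 = 0 → ∅
  q7 = b.(rec X. a.(b.X)\{a} + (a.a.0 + b.(X + X)) + b.(b.b.X + (b.0 + b.X))) → --b--▸ q0
  q8 = ((rec X. a.(b.X)\{a} + (a.a.0 + b.(X + X)) + b.(b.b.X + (b.0 + b.X))) + (rec X. a.(b.X)\{a} + (a.a.0 + b.(X + X)) + b.(b.b.X + (b.0 + b.X))))\{a} → --b--▸ q8, --b--▸ q9
  q9 = (b.b.(rec X. a.(b.X)\{a} + (a.a.0 + b.(X + X)) + b.(b.b.X + (b.0 + b.X))) + (b.0 + b.(rec X. a.(b.X)\{a} + (a.a.0 + b.(X + X)) + b.(b.b.X + (b.0 + b.X)))))\{a} → --b--▸ q1, --b--▸ q10, --b--▸ q5
  q10 = 0\{a} → ∅
Bisimilarity quotient blocks:
  B0 = {p0, p3, q0, q3}
  B1 = {p4, q4}
  B2 = {p7, q7}
  B3 = {p10, p6, q10, q6}
  B4 = {p1, q1}
  B5 = {p5, p8, q5, q8}
  B6 = {p9, q9}
  B7 = {p2, q2}
p0 ∈ B0, q0 ∈ B0 → same block
Bisimilar ⇒ trace-equivalent.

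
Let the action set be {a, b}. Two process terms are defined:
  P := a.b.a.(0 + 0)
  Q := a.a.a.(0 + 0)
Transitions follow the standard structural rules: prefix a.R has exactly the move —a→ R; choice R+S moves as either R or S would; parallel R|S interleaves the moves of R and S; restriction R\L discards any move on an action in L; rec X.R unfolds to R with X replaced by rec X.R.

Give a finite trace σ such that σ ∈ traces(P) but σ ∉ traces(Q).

Reachable graph of P (4 states):
  u0 = a.b.a.(0 + 0) ⊢ =a=> u1
  u1 = b.a.(0 + 0) ⊢ =b=> u2
  u2 = a.(0 + 0) ⊢ =a=> u3
  u3 = 0 + 0 ⊢ (no moves)
Reachable graph of Q (4 states):
  v0 = a.a.a.(0 + 0) ⊢ =a=> v1
  v1 = a.a.(0 + 0) ⊢ =a=> v2
  v2 = a.(0 + 0) ⊢ =a=> v3
  v3 = 0 + 0 ⊢ (no moves)
Run σ = ⟨ab⟩ on P: start {u0}
  [1] a ⇒ {u1}
  [2] b ⇒ {u2}
  — P admits the full trace.
Run σ = ⟨ab⟩ on Q: start {v0}
  [1] a ⇒ {v1}
  [2] b ⇒ no successor for Q

ab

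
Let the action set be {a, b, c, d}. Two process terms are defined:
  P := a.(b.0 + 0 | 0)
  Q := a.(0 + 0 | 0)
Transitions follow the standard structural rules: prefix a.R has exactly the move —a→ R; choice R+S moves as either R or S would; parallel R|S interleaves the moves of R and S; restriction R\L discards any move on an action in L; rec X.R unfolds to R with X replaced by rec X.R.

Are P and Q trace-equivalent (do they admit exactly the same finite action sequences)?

Reachable graph of P (3 states):
  u0 = a.(b.0 + 0 | 0) → --a--▸ u1
  u1 = b.0 + 0 | 0 → --b--▸ u2
  u2 = 0 → ∅
Reachable graph of Q (2 states):
  v0 = a.(0 + 0 | 0) → --a--▸ v1
  v1 = 0 + 0 | 0 → ∅
Trace ⟨ab⟩ through P, begin at {u0}:
  step 1 (a): {u1}
  step 2 (b): {u2}
  — P admits the full trace.
Trace ⟨ab⟩ through Q, begin at {v0}:
  step 1 (a): {v1}
  step 2 (b): ∅ (Q stuck)

NO — witness ⟨ab⟩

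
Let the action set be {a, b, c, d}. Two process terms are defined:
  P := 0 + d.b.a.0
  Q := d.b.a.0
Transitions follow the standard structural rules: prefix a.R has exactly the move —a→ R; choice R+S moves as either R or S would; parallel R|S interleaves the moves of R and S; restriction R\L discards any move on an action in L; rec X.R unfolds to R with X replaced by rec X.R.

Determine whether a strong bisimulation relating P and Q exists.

YES

LTS(P): 4 reachable states
  p0 = 0 + d.b.a.0 ⊢ =d=> p1
  p1 = b.a.0 ⊢ =b=> p2
  p2 = a.0 ⊢ =a=> p3
  p3 = 0 ⊢ ·
LTS(Q): 4 reachable states
  q0 = d.b.a.0 ⊢ =d=> q1
  q1 = b.a.0 ⊢ =b=> q2
  q2 = a.0 ⊢ =a=> q3
  q3 = 0 ⊢ ·
Coarsest stable partition (strong bisimilarity classes):
  B0 = {p0, q0}
  B1 = {p1, q1}
  B2 = {p2, q2}
  B3 = {p3, q3}
p0 ∈ B0, q0 ∈ B0 → same block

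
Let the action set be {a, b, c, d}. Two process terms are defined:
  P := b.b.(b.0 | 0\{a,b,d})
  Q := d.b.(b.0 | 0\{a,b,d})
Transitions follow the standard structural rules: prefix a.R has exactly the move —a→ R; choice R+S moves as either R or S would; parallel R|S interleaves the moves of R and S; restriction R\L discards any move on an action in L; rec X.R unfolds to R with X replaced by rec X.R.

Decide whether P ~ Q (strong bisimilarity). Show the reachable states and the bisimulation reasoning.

LTS(P): 4 reachable states
  p0 = b.b.(b.0 | 0\{a,b,d}) has moves ··b··> p1
  p1 = b.(b.0 | 0\{a,b,d}) has moves ··b··> p2
  p2 = b.0 | 0\{a,b,d} has moves ··b··> p3
  p3 = 0 | 0\{a,b,d} has moves ·
LTS(Q): 4 reachable states
  q0 = d.b.(b.0 | 0\{a,b,d}) has moves ··d··> q1
  q1 = b.(b.0 | 0\{a,b,d}) has moves ··b··> q2
  q2 = b.0 | 0\{a,b,d} has moves ··b··> q3
  q3 = 0 | 0\{a,b,d} has moves ·
Coarsest stable partition (strong bisimilarity classes):
  B0 = {p0}
  B1 = {p1, q1}
  B2 = {p2, q2}
  B3 = {p3, q3}
  B4 = {q0}
p0 ∈ B0, q0 ∈ B4 → different blocks

not bisimilar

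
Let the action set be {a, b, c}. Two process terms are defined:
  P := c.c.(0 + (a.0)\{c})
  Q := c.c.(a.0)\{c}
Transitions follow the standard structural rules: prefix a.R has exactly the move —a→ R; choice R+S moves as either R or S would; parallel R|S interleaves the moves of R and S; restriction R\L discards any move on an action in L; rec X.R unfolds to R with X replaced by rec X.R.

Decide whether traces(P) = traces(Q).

Reachable graph of P (4 states):
  p0 = c.c.(0 + (a.0)\{c}) | —c→ p1
  p1 = c.(0 + (a.0)\{c}) | —c→ p2
  p2 = 0 + (a.0)\{c} | —a→ p3
  p3 = 0\{c} | deadlocked
Reachable graph of Q (4 states):
  q0 = c.c.(a.0)\{c} | —c→ q1
  q1 = c.(a.0)\{c} | —c→ q2
  q2 = (a.0)\{c} | —a→ q3
  q3 = 0\{c} | deadlocked
Partition-refinement fixed point:
  B0 = {p0, q0}
  B1 = {p1, q1}
  B2 = {p2, q2}
  B3 = {p3, q3}
p0 ∈ B0, q0 ∈ B0 → same block
Bisimilar ⇒ trace-equivalent.

trace-equivalent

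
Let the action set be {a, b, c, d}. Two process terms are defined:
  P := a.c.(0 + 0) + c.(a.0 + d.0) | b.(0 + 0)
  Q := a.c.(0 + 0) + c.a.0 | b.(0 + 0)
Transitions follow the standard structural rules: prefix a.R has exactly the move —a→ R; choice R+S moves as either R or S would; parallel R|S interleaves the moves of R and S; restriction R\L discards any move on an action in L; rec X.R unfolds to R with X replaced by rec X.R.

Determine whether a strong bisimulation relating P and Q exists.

LTS(P): 8 reachable states
  m0 = a.c.(0 + 0) + c.(a.0 + d.0) | b.(0 + 0) has moves --a--▸ m1, --b--▸ m2, --c--▸ m3
  m1 = c.(0 + 0) has moves --c--▸ m4
  m2 = c.(a.0 + d.0) | (0 + 0) has moves --c--▸ m5
  m3 = (a.0 + d.0) | b.(0 + 0) has moves --a--▸ m6, --b--▸ m5, --d--▸ m6
  m4 = 0 + 0 has moves ·
  m5 = (a.0 + d.0) | (0 + 0) has moves --a--▸ m7, --d--▸ m7
  m6 = 0 | b.(0 + 0) has moves --b--▸ m7
  m7 = 0 | (0 + 0) has moves ·
LTS(Q): 8 reachable states
  n0 = a.c.(0 + 0) + c.a.0 | b.(0 + 0) has moves --a--▸ n1, --b--▸ n2, --c--▸ n3
  n1 = c.(0 + 0) has moves --c--▸ n4
  n2 = c.a.0 | (0 + 0) has moves --c--▸ n5
  n3 = a.0 | b.(0 + 0) has moves --a--▸ n6, --b--▸ n5
  n4 = 0 + 0 has moves ·
  n5 = a.0 | (0 + 0) has moves --a--▸ n7
  n6 = 0 | b.(0 + 0) has moves --b--▸ n7
  n7 = 0 | (0 + 0) has moves ·
Partition-refinement fixed point:
  B0 = {m0}
  B1 = {m2}
  B2 = {m5}
  B3 = {m4, m7, n4, n7}
  B4 = {m1, n1}
  B5 = {m3}
  B6 = {m6, n6}
  B7 = {n0}
  B8 = {n3}
  B9 = {n5}
  B10 = {n2}
m0 ∈ B0, n0 ∈ B7 → different blocks

NO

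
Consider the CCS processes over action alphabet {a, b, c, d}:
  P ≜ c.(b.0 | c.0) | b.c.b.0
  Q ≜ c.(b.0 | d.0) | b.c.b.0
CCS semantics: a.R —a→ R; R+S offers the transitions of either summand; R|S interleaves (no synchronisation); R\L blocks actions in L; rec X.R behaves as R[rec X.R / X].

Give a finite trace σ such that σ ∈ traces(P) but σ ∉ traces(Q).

cc

P's transition system — 20 states:
  s0 = c.(b.0 | c.0) | b.c.b.0 → -b-> s1, -c-> s2
  s1 = c.(b.0 | c.0) | c.b.0 → -c-> s3, -c-> s4
  s2 = b.0 | c.0 | b.c.b.0 → -b-> s3, -b-> s5, -c-> s6
  s3 = b.0 | c.0 | c.b.0 → -b-> s7, -c-> s8, -c-> s9
  s4 = c.(b.0 | c.0) | b.0 → -b-> s10, -c-> s9
  s5 = 0 | c.0 | b.c.b.0 → -b-> s7, -c-> s11
  s6 = b.0 | 0 | b.c.b.0 → -b-> s11, -b-> s8
  s7 = 0 | c.0 | c.b.0 → -c-> s12, -c-> s13
  s8 = b.0 | 0 | c.b.0 → -b-> s12, -c-> s14
  s9 = b.0 | c.0 | b.0 → -b-> s13, -b-> s15, -c-> s14
  s10 = c.(b.0 | c.0) | 0 → -c-> s15
  s11 = 0 | 0 | b.c.b.0 → -b-> s12
  s12 = 0 | 0 | c.b.0 → -c-> s16
  s13 = 0 | c.0 | b.0 → -b-> s17, -c-> s16
  s14 = b.0 | 0 | b.0 → -b-> s16, -b-> s18
  s15 = b.0 | c.0 | 0 → -b-> s17, -c-> s18
  s16 = 0 | 0 | b.0 → -b-> s19
  s17 = 0 | c.0 | 0 → -c-> s19
  s18 = b.0 | 0 | 0 → -b-> s19
  s19 = 0 | 0 | 0 → stopped
Q's transition system — 20 states:
  t0 = c.(b.0 | d.0) | b.c.b.0 → -b-> t1, -c-> t2
  t1 = c.(b.0 | d.0) | c.b.0 → -c-> t3, -c-> t4
  t2 = b.0 | d.0 | b.c.b.0 → -b-> t3, -b-> t5, -d-> t6
  t3 = b.0 | d.0 | c.b.0 → -b-> t7, -c-> t8, -d-> t9
  t4 = c.(b.0 | d.0) | b.0 → -b-> t10, -c-> t8
  t5 = 0 | d.0 | b.c.b.0 → -b-> t7, -d-> t11
  t6 = b.0 | 0 | b.c.b.0 → -b-> t11, -b-> t9
  t7 = 0 | d.0 | c.b.0 → -c-> t12, -d-> t13
  t8 = b.0 | d.0 | b.0 → -b-> t12, -b-> t14, -d-> t15
  t9 = b.0 | 0 | c.b.0 → -b-> t13, -c-> t15
  t10 = c.(b.0 | d.0) | 0 → -c-> t14
  t11 = 0 | 0 | b.c.b.0 → -b-> t13
  t12 = 0 | d.0 | b.0 → -b-> t16, -d-> t17
  t13 = 0 | 0 | c.b.0 → -c-> t17
  t14 = b.0 | d.0 | 0 → -b-> t16, -d-> t18
  t15 = b.0 | 0 | b.0 → -b-> t17, -b-> t18
  t16 = 0 | d.0 | 0 → -d-> t19
  t17 = 0 | 0 | b.0 → -b-> t19
  t18 = b.0 | 0 | 0 → -b-> t19
  t19 = 0 | 0 | 0 → stopped
Run σ = ⟨cc⟩ on P: start {s0}
  [1] c ⇒ {s2}
  [2] c ⇒ {s6}
  ✓ P
Run σ = ⟨cc⟩ on Q: start {t0}
  [1] c ⇒ {t2}
  [2] c ⇒ no successor for Q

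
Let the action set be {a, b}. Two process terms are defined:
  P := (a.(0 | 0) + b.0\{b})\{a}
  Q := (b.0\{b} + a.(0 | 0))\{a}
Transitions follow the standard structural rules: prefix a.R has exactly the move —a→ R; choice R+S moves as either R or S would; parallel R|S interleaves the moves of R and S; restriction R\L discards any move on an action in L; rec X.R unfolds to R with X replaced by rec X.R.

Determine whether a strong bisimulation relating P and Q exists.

bisimilar

LTS(P): 2 reachable states
  u0 = (a.(0 | 0) + b.0\{b})\{a} → —b→ u1
  u1 = 0\{b}\{a} → ∅
LTS(Q): 2 reachable states
  v0 = (b.0\{b} + a.(0 | 0))\{a} → —b→ v1
  v1 = 0\{b}\{a} → ∅
Coarsest stable partition (strong bisimilarity classes):
  B0 = {u0, v0}
  B1 = {u1, v1}
u0 ∈ B0, v0 ∈ B0 → same block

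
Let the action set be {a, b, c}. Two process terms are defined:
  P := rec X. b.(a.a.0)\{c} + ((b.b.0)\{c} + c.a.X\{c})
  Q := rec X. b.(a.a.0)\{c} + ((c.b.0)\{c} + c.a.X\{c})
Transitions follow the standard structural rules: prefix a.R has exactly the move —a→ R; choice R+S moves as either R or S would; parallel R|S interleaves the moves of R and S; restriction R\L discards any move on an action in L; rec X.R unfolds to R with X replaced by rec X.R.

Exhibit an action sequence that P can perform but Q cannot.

bb

LTS(P): 11 reachable states
  m0 = rec X. b.(a.a.0)\{c} + ((b.b.0)\{c} + c.a.X\{c}) ⊢ =b=> m1, =b=> m2, =c=> m3
  m1 = (a.a.0)\{c} ⊢ =a=> m4
  m2 = (b.0)\{c} ⊢ =b=> m5
  m3 = a.(rec X. b.(a.a.0)\{c} + ((b.b.0)\{c} + c.a.X\{c}))\{c} ⊢ =a=> m6
  m4 = (a.0)\{c} ⊢ =a=> m5
  m5 = 0\{c} ⊢ deadlocked
  m6 = (rec X. b.(a.a.0)\{c} + ((b.b.0)\{c} + c.a.X\{c}))\{c} ⊢ =b=> m7, =b=> m8
  m7 = (a.a.0)\{c}\{c} ⊢ =a=> m9
  m8 = (b.0)\{c}\{c} ⊢ =b=> m10
  m9 = (a.0)\{c}\{c} ⊢ =a=> m10
  m10 = 0\{c}\{c} ⊢ deadlocked
LTS(Q): 9 reachable states
  n0 = rec X. b.(a.a.0)\{c} + ((c.b.0)\{c} + c.a.X\{c}) ⊢ =b=> n1, =c=> n2
  n1 = (a.a.0)\{c} ⊢ =a=> n3
  n2 = a.(rec X. b.(a.a.0)\{c} + ((c.b.0)\{c} + c.a.X\{c}))\{c} ⊢ =a=> n4
  n3 = (a.0)\{c} ⊢ =a=> n5
  n4 = (rec X. b.(a.a.0)\{c} + ((c.b.0)\{c} + c.a.X\{c}))\{c} ⊢ =b=> n6
  n5 = 0\{c} ⊢ deadlocked
  n6 = (a.a.0)\{c}\{c} ⊢ =a=> n7
  n7 = (a.0)\{c}\{c} ⊢ =a=> n8
  n8 = 0\{c}\{c} ⊢ deadlocked
Run σ = ⟨bb⟩ on P: start {m0}
  [1] b ⇒ {m1, m2}
  [2] b ⇒ {m5}
  — P admits the full trace.
Run σ = ⟨bb⟩ on Q: start {n0}
  [1] b ⇒ {n1}
  [2] b ⇒ ∅ (Q stuck)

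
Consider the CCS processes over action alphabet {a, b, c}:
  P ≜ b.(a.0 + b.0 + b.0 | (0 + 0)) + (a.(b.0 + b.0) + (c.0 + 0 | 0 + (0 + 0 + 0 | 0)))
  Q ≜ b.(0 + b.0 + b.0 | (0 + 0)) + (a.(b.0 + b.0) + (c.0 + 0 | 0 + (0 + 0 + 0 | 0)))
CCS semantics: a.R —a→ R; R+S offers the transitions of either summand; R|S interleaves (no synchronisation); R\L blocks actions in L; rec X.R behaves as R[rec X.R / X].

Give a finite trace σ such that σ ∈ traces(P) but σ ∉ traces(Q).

LTS(P): 5 reachable states
  m0 = b.(a.0 + b.0 + b.0 | (0 + 0)) + (a.(b.0 + b.0) + (c.0 + 0 | 0 + (0 + 0 + 0 | 0))) :: --a--▸ m1, --b--▸ m2, --c--▸ m3
  m1 = b.0 + b.0 :: --b--▸ m3
  m2 = a.0 + b.0 + b.0 | (0 + 0) :: --a--▸ m3, --b--▸ m3, --b--▸ m4
  m3 = 0 :: stopped
  m4 = 0 | (0 + 0) :: stopped
LTS(Q): 5 reachable states
  n0 = b.(0 + b.0 + b.0 | (0 + 0)) + (a.(b.0 + b.0) + (c.0 + 0 | 0 + (0 + 0 + 0 | 0))) :: --a--▸ n1, --b--▸ n2, --c--▸ n3
  n1 = b.0 + b.0 :: --b--▸ n3
  n2 = 0 + b.0 + b.0 | (0 + 0) :: --b--▸ n3, --b--▸ n4
  n3 = 0 :: stopped
  n4 = 0 | (0 + 0) :: stopped
Executing ba from P (initial set {m0}):
  after b @ step 1: {m2}
  after a @ step 2: {m3}
  — P admits the full trace.
Executing ba from Q (initial set {n0}):
  after b @ step 1: {n2}
  after a @ step 2: ∅ (Q stuck)

ba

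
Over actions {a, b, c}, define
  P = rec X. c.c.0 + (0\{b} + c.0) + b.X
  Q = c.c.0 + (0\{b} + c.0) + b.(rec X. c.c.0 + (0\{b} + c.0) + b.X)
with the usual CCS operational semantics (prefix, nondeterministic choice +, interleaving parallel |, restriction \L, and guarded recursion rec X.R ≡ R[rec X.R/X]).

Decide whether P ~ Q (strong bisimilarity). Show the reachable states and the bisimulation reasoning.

Reachable graph of P (3 states):
  s0 = rec X. c.c.0 + (0\{b} + c.0) + b.X has moves —b→ s0, —c→ s1, —c→ s2
  s1 = 0 has moves ∅
  s2 = c.0 has moves —c→ s1
Reachable graph of Q (4 states):
  t0 = c.c.0 + (0\{b} + c.0) + b.(rec X. c.c.0 + (0\{b} + c.0) + b.X) has moves —b→ t1, —c→ t2, —c→ t3
  t1 = rec X. c.c.0 + (0\{b} + c.0) + b.X has moves —b→ t1, —c→ t2, —c→ t3
  t2 = 0 has moves ∅
  t3 = c.0 has moves —c→ t2
Partition-refinement fixed point:
  B0 = {s0, t0, t1}
  B1 = {s2, t3}
  B2 = {s1, t2}
s0 ∈ B0, t0 ∈ B0 → same block

bisimilar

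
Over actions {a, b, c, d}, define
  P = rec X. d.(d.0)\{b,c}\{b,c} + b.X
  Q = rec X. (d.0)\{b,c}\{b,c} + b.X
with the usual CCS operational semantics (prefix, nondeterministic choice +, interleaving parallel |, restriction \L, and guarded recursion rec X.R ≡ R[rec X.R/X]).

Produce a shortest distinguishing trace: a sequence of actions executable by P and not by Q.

dd

LTS(P): 3 reachable states
  s0 = rec X. d.(d.0)\{b,c}\{b,c} + b.X → --b--▸ s0, --d--▸ s1
  s1 = (d.0)\{b,c}\{b,c} → --d--▸ s2
  s2 = 0\{b,c}\{b,c} → ∅
LTS(Q): 2 reachable states
  t0 = rec X. (d.0)\{b,c}\{b,c} + b.X → --b--▸ t0, --d--▸ t1
  t1 = 0\{b,c}\{b,c} → ∅
Trace ⟨dd⟩ through P, begin at {s0}:
  [1] d ⇒ {s1}
  [2] d ⇒ {s2}
  — P admits the full trace.
Trace ⟨dd⟩ through Q, begin at {t0}:
  [1] d ⇒ {t1}
  [2] d ⇒ ∅ (Q stuck)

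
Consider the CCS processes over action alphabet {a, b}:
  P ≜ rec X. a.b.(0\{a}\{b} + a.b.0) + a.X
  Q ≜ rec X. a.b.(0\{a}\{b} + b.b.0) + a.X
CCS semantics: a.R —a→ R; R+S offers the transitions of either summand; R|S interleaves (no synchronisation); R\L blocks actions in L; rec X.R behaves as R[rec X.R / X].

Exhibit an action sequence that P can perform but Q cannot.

Reachable graph of P (5 states):
  m0 = rec X. a.b.(0\{a}\{b} + a.b.0) + a.X has moves -a-> m0, -a-> m1
  m1 = b.(0\{a}\{b} + a.b.0) has moves -b-> m2
  m2 = 0\{a}\{b} + a.b.0 has moves -a-> m3
  m3 = b.0 has moves -b-> m4
  m4 = 0 has moves ∅
Reachable graph of Q (5 states):
  n0 = rec X. a.b.(0\{a}\{b} + b.b.0) + a.X has moves -a-> n0, -a-> n1
  n1 = b.(0\{a}\{b} + b.b.0) has moves -b-> n2
  n2 = 0\{a}\{b} + b.b.0 has moves -b-> n3
  n3 = b.0 has moves -b-> n4
  n4 = 0 has moves ∅
Executing aba from P (initial set {m0}):
  after a @ step 1: {m0, m1}
  after b @ step 2: {m2}
  after a @ step 3: {m3}
  P completes σ.
Executing aba from Q (initial set {n0}):
  after a @ step 1: {n0, n1}
  after b @ step 2: {n2}
  after a @ step 3: ∅  — Q cannot continue

aba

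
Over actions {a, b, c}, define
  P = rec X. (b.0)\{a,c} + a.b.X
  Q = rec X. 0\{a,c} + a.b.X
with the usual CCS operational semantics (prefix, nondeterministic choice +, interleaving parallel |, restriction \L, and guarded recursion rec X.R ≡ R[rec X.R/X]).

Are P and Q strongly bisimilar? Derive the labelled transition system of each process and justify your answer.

NO

Reachable graph of P (3 states):
  p0 = rec X. (b.0)\{a,c} + a.b.X ⊢ --a--▸ p1, --b--▸ p2
  p1 = b.(rec X. (b.0)\{a,c} + a.b.X) ⊢ --b--▸ p0
  p2 = 0\{a,c} ⊢ ∅
Reachable graph of Q (2 states):
  q0 = rec X. 0\{a,c} + a.b.X ⊢ --a--▸ q1
  q1 = b.(rec X. 0\{a,c} + a.b.X) ⊢ --b--▸ q0
Coarsest stable partition (strong bisimilarity classes):
  B0 = {p0}
  B1 = {p1}
  B2 = {p2}
  B3 = {q0}
  B4 = {q1}
p0 ∈ B0, q0 ∈ B3 → different blocks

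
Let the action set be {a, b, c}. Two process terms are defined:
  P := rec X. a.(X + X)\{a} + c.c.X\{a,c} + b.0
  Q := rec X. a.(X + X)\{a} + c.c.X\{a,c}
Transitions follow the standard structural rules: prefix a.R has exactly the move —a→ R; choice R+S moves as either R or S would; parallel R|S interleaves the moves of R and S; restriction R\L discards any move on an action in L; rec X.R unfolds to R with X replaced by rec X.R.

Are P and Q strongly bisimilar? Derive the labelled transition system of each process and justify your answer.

NO

P's transition system — 10 states:
  s0 = rec X. a.(X + X)\{a} + c.c.X\{a,c} + b.0 → -a-> s1, -b-> s2, -c-> s3
  s1 = ((rec X. a.(X + X)\{a} + c.c.X\{a,c} + b.0) + (rec X. a.(X + X)\{a} + c.c.X\{a,c} + b.0))\{a} → -b-> s4, -c-> s5
  s2 = 0 → deadlocked
  s3 = c.(rec X. a.(X + X)\{a} + c.c.X\{a,c} + b.0)\{a,c} → -c-> s6
  s4 = 0\{a} → deadlocked
  s5 = (c.(rec X. a.(X + X)\{a} + c.c.X\{a,c} + b.0)\{a,c})\{a} → -c-> s7
  s6 = (rec X. a.(X + X)\{a} + c.c.X\{a,c} + b.0)\{a,c} → -b-> s8
  s7 = (rec X. a.(X + X)\{a} + c.c.X\{a,c} + b.0)\{a,c}\{a} → -b-> s9
  s8 = 0\{a,c} → deadlocked
  s9 = 0\{a,c}\{a} → deadlocked
Q's transition system — 6 states:
  t0 = rec X. a.(X + X)\{a} + c.c.X\{a,c} → -a-> t1, -c-> t2
  t1 = ((rec X. a.(X + X)\{a} + c.c.X\{a,c}) + (rec X. a.(X + X)\{a} + c.c.X\{a,c}))\{a} → -c-> t3
  t2 = c.(rec X. a.(X + X)\{a} + c.c.X\{a,c})\{a,c} → -c-> t4
  t3 = (c.(rec X. a.(X + X)\{a} + c.c.X\{a,c})\{a,c})\{a} → -c-> t5
  t4 = (rec X. a.(X + X)\{a} + c.c.X\{a,c})\{a,c} → deadlocked
  t5 = (rec X. a.(X + X)\{a} + c.c.X\{a,c})\{a,c}\{a} → deadlocked
Bisimilarity quotient blocks:
  B0 = {s0}
  B1 = {s2, s4, s8, s9, t4, t5}
  B2 = {s1}
  B3 = {s3, s5}
  B4 = {s6, s7}
  B5 = {t0}
  B6 = {t2, t3}
  B7 = {t1}
s0 ∈ B0, t0 ∈ B5 → different blocks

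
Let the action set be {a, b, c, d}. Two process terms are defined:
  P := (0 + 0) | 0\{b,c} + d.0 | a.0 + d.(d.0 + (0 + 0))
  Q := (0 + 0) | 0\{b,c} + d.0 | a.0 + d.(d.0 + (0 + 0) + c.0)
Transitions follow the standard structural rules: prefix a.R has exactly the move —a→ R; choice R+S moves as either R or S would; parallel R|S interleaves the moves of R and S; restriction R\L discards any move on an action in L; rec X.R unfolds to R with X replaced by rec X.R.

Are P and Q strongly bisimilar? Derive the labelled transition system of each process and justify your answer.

LTS(P): 6 reachable states
  m0 = (0 + 0) | 0\{b,c} + d.0 | a.0 + d.(d.0 + (0 + 0)) :: -a-> m1, -d-> m2, -d-> m3
  m1 = d.0 | 0 :: -d-> m4
  m2 = 0 | a.0 :: -a-> m4
  m3 = d.0 + (0 + 0) :: -d-> m5
  m4 = 0 | 0 :: ·
  m5 = 0 :: ·
LTS(Q): 6 reachable states
  n0 = (0 + 0) | 0\{b,c} + d.0 | a.0 + d.(d.0 + (0 + 0) + c.0) :: -a-> n1, -d-> n2, -d-> n3
  n1 = d.0 | 0 :: -d-> n4
  n2 = 0 | a.0 :: -a-> n4
  n3 = d.0 + (0 + 0) + c.0 :: -c-> n5, -d-> n5
  n4 = 0 | 0 :: ·
  n5 = 0 :: ·
Bisimilarity quotient blocks:
  B0 = {m0}
  B1 = {m2, n2}
  B2 = {m4, m5, n4, n5}
  B3 = {m1, m3, n1}
  B4 = {n0}
  B5 = {n3}
m0 ∈ B0, n0 ∈ B4 → different blocks

not bisimilar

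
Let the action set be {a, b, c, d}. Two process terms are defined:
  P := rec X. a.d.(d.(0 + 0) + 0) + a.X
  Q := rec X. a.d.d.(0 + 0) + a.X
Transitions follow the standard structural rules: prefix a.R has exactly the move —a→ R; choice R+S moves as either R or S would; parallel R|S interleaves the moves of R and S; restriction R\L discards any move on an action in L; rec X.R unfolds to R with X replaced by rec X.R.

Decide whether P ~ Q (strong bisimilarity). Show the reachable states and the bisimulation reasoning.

P's transition system — 4 states:
  p0 = rec X. a.d.(d.(0 + 0) + 0) + a.X :: =a=> p0, =a=> p1
  p1 = d.(d.(0 + 0) + 0) :: =d=> p2
  p2 = d.(0 + 0) + 0 :: =d=> p3
  p3 = 0 + 0 :: ·
Q's transition system — 4 states:
  q0 = rec X. a.d.d.(0 + 0) + a.X :: =a=> q0, =a=> q1
  q1 = d.d.(0 + 0) :: =d=> q2
  q2 = d.(0 + 0) :: =d=> q3
  q3 = 0 + 0 :: ·
Bisimilarity quotient blocks:
  B0 = {p0, q0}
  B1 = {p1, q1}
  B2 = {p2, q2}
  B3 = {p3, q3}
p0 ∈ B0, q0 ∈ B0 → same block

P ~ Q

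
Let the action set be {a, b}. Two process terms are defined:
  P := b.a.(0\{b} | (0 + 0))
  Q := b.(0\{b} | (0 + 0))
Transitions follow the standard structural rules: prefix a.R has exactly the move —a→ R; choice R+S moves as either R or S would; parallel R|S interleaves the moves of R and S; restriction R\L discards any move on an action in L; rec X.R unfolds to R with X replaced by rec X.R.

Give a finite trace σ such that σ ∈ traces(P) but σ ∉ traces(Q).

P's transition system — 3 states:
  p0 = b.a.(0\{b} | (0 + 0)) :: --b--▸ p1
  p1 = a.(0\{b} | (0 + 0)) :: --a--▸ p2
  p2 = 0\{b} | (0 + 0) :: deadlocked
Q's transition system — 2 states:
  q0 = b.(0\{b} | (0 + 0)) :: --b--▸ q1
  q1 = 0\{b} | (0 + 0) :: deadlocked
Trace ⟨ba⟩ through P, begin at {p0}:
  [1] b ⇒ {p1}
  [2] a ⇒ {p2}
  ✓ P
Trace ⟨ba⟩ through Q, begin at {q0}:
  [1] b ⇒ {q1}
  [2] a ⇒ ∅ (Q stuck)

ba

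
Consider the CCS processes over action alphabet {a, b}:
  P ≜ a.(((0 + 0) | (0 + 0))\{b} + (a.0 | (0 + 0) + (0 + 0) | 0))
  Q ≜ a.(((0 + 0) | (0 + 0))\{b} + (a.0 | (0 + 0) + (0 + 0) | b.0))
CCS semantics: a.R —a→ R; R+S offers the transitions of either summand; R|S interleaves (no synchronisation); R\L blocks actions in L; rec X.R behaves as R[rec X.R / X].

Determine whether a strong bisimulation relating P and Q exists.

P's transition system — 3 states:
  s0 = a.(((0 + 0) | (0 + 0))\{b} + (a.0 | (0 + 0) + (0 + 0) | 0)) | -a-> s1
  s1 = ((0 + 0) | (0 + 0))\{b} + (a.0 | (0 + 0) + (0 + 0) | 0) | -a-> s2
  s2 = 0 | (0 + 0) | (no moves)
Q's transition system — 4 states:
  t0 = a.(((0 + 0) | (0 + 0))\{b} + (a.0 | (0 + 0) + (0 + 0) | b.0)) | -a-> t1
  t1 = ((0 + 0) | (0 + 0))\{b} + (a.0 | (0 + 0) + (0 + 0) | b.0) | -a-> t2, -b-> t3
  t2 = 0 | (0 + 0) | (no moves)
  t3 = (0 + 0) | 0 | (no moves)
Coarsest stable partition (strong bisimilarity classes):
  B0 = {s0}
  B1 = {s1}
  B2 = {s2, t2, t3}
  B3 = {t0}
  B4 = {t1}
s0 ∈ B0, t0 ∈ B3 → different blocks

not bisimilar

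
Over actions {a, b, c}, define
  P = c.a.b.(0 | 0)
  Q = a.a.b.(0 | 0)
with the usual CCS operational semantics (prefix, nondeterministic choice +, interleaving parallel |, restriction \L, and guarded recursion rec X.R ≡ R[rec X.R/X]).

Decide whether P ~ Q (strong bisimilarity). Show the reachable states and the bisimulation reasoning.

LTS(P): 4 reachable states
  u0 = c.a.b.(0 | 0) has moves —c→ u1
  u1 = a.b.(0 | 0) has moves —a→ u2
  u2 = b.(0 | 0) has moves —b→ u3
  u3 = 0 | 0 has moves ∅
LTS(Q): 4 reachable states
  v0 = a.a.b.(0 | 0) has moves —a→ v1
  v1 = a.b.(0 | 0) has moves —a→ v2
  v2 = b.(0 | 0) has moves —b→ v3
  v3 = 0 | 0 has moves ∅
Coarsest stable partition (strong bisimilarity classes):
  B0 = {u0}
  B1 = {u1, v1}
  B2 = {u2, v2}
  B3 = {u3, v3}
  B4 = {v0}
u0 ∈ B0, v0 ∈ B4 → different blocks

not bisimilar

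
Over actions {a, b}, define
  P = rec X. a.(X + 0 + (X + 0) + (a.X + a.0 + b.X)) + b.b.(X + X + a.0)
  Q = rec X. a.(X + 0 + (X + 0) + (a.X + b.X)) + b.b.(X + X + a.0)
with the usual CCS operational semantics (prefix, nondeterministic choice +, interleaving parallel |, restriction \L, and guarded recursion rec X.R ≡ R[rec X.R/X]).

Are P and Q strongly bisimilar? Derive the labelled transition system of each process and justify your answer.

P's transition system — 5 states:
  p0 = rec X. a.(X + 0 + (X + 0) + (a.X + a.0 + b.X)) + b.b.(X + X + a.0) has moves -a-> p1, -b-> p2
  p1 = (rec X. a.(X + 0 + (X + 0) + (a.X + a.0 + b.X)) + b.b.(X + X + a.0)) + 0 + ((rec X. a.(X + 0 + (X + 0) + (a.X + a.0 + b.X)) + b.b.(X + X + a.0)) + 0) + (a.(rec X. a.(X + 0 + (X + 0) + (a.X + a.0 + b.X)) + b.b.(X + X + a.0)) + a.0 + b.(rec X. a.(X + 0 + (X + 0) + (a.X + a.0 + b.X)) + b.b.(X + X + a.0))) has moves -a-> p0, -a-> p1, -a-> p3, -b-> p0, -b-> p2
  p2 = b.((rec X. a.(X + 0 + (X + 0) + (a.X + a.0 + b.X)) + b.b.(X + X + a.0)) + (rec X. a.(X + 0 + (X + 0) + (a.X + a.0 + b.X)) + b.b.(X + X + a.0)) + a.0) has moves -b-> p4
  p3 = 0 has moves ∅
  p4 = (rec X. a.(X + 0 + (X + 0) + (a.X + a.0 + b.X)) + b.b.(X + X + a.0)) + (rec X. a.(X + 0 + (X + 0) + (a.X + a.0 + b.X)) + b.b.(X + X + a.0)) + a.0 has moves -a-> p1, -a-> p3, -b-> p2
Q's transition system — 5 states:
  q0 = rec X. a.(X + 0 + (X + 0) + (a.X + b.X)) + b.b.(X + X + a.0) has moves -a-> q1, -b-> q2
  q1 = (rec X. a.(X + 0 + (X + 0) + (a.X + b.X)) + b.b.(X + X + a.0)) + 0 + ((rec X. a.(X + 0 + (X + 0) + (a.X + b.X)) + b.b.(X + X + a.0)) + 0) + (a.(rec X. a.(X + 0 + (X + 0) + (a.X + b.X)) + b.b.(X + X + a.0)) + b.(rec X. a.(X + 0 + (X + 0) + (a.X + b.X)) + b.b.(X + X + a.0))) has moves -a-> q0, -a-> q1, -b-> q0, -b-> q2
  q2 = b.((rec X. a.(X + 0 + (X + 0) + (a.X + b.X)) + b.b.(X + X + a.0)) + (rec X. a.(X + 0 + (X + 0) + (a.X + b.X)) + b.b.(X + X + a.0)) + a.0) has moves -b-> q3
  q3 = (rec X. a.(X + 0 + (X + 0) + (a.X + b.X)) + b.b.(X + X + a.0)) + (rec X. a.(X + 0 + (X + 0) + (a.X + b.X)) + b.b.(X + X + a.0)) + a.0 has moves -a-> q1, -a-> q4, -b-> q2
  q4 = 0 has moves ∅
Bisimilarity quotient blocks:
  B0 = {p0}
  B1 = {p1}
  B2 = {p3, q4}
  B3 = {p2}
  B4 = {p4}
  B5 = {q0}
  B6 = {q2}
  B7 = {q3}
  B8 = {q1}
p0 ∈ B0, q0 ∈ B5 → different blocks

P ≁ Q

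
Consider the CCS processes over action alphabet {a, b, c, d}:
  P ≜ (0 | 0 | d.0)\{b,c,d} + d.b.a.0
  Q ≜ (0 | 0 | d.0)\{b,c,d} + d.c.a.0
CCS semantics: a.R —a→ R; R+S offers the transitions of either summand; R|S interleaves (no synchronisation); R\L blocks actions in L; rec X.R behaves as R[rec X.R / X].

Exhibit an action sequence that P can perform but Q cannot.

Reachable graph of P (4 states):
  u0 = (0 | 0 | d.0)\{b,c,d} + d.b.a.0 :: -d-> u1
  u1 = b.a.0 :: -b-> u2
  u2 = a.0 :: -a-> u3
  u3 = 0 :: stopped
Reachable graph of Q (4 states):
  v0 = (0 | 0 | d.0)\{b,c,d} + d.c.a.0 :: -d-> v1
  v1 = c.a.0 :: -c-> v2
  v2 = a.0 :: -a-> v3
  v3 = 0 :: stopped
Executing db from P (initial set {u0}):
  [1] d ⇒ {u1}
  [2] b ⇒ {u2}
  — P admits the full trace.
Executing db from Q (initial set {v0}):
  [1] d ⇒ {v1}
  [2] b ⇒ ∅  — Q cannot continue

db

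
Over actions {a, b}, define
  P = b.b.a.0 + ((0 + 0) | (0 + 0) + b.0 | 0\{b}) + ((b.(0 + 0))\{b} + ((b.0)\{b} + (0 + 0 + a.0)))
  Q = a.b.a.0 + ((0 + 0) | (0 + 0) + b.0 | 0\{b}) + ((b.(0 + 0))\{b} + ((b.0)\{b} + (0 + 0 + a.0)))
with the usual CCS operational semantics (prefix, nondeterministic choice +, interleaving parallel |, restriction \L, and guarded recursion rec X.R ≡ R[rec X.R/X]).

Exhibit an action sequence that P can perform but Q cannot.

Reachable graph of P (5 states):
  u0 = b.b.a.0 + ((0 + 0) | (0 + 0) + b.0 | 0\{b}) + ((b.(0 + 0))\{b} + ((b.0)\{b} + (0 + 0 + a.0))) ⊢ --a--▸ u1, --b--▸ u2, --b--▸ u3
  u1 = 0 ⊢ deadlocked
  u2 = 0 | 0\{b} ⊢ deadlocked
  u3 = b.a.0 ⊢ --b--▸ u4
  u4 = a.0 ⊢ --a--▸ u1
Reachable graph of Q (5 states):
  v0 = a.b.a.0 + ((0 + 0) | (0 + 0) + b.0 | 0\{b}) + ((b.(0 + 0))\{b} + ((b.0)\{b} + (0 + 0 + a.0))) ⊢ --a--▸ v1, --a--▸ v2, --b--▸ v3
  v1 = 0 ⊢ deadlocked
  v2 = b.a.0 ⊢ --b--▸ v4
  v3 = 0 | 0\{b} ⊢ deadlocked
  v4 = a.0 ⊢ --a--▸ v1
Executing bb from P (initial set {u0}):
  step 1 (b): {u2, u3}
  step 2 (b): {u4}
  — P admits the full trace.
Executing bb from Q (initial set {v0}):
  step 1 (b): {v3}
  step 2 (b): no successor for Q

bb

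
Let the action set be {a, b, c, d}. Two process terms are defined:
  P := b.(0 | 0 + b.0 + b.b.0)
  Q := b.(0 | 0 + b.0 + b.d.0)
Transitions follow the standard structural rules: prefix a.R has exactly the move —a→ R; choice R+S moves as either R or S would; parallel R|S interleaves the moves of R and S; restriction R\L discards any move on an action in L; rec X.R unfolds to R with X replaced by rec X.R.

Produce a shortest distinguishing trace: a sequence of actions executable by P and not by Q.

Reachable graph of P (4 states):
  u0 = b.(0 | 0 + b.0 + b.b.0) has moves --b--▸ u1
  u1 = 0 | 0 + b.0 + b.b.0 has moves --b--▸ u2, --b--▸ u3
  u2 = 0 has moves deadlocked
  u3 = b.0 has moves --b--▸ u2
Reachable graph of Q (4 states):
  v0 = b.(0 | 0 + b.0 + b.d.0) has moves --b--▸ v1
  v1 = 0 | 0 + b.0 + b.d.0 has moves --b--▸ v2, --b--▸ v3
  v2 = 0 has moves deadlocked
  v3 = d.0 has moves --d--▸ v2
Trace ⟨bbb⟩ through P, begin at {u0}:
  after b @ step 1: {u1}
  after b @ step 2: {u2, u3}
  after b @ step 3: {u2}
  — P admits the full trace.
Trace ⟨bbb⟩ through Q, begin at {v0}:
  after b @ step 1: {v1}
  after b @ step 2: {v2, v3}
  after b @ step 3: ∅ (Q stuck)

bbb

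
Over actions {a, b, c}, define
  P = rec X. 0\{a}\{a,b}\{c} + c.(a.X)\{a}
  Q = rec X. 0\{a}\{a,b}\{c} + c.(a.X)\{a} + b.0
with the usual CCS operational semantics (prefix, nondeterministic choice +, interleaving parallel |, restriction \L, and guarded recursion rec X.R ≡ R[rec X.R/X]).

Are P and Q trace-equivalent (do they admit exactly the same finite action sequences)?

NO — witness ⟨b⟩

LTS(P): 2 reachable states
  s0 = rec X. 0\{a}\{a,b}\{c} + c.(a.X)\{a} :: --c--▸ s1
  s1 = (a.(rec X. 0\{a}\{a,b}\{c} + c.(a.X)\{a}))\{a} :: stopped
LTS(Q): 3 reachable states
  t0 = rec X. 0\{a}\{a,b}\{c} + c.(a.X)\{a} + b.0 :: --b--▸ t1, --c--▸ t2
  t1 = 0 :: stopped
  t2 = (a.(rec X. 0\{a}\{a,b}\{c} + c.(a.X)\{a} + b.0))\{a} :: stopped
Run σ = ⟨b⟩ on Q: start {t0}
  after b @ step 1: {t1}
  — Q admits the full trace.
Run σ = ⟨b⟩ on P: start {s0}
  after b @ step 1: ∅  — P cannot continue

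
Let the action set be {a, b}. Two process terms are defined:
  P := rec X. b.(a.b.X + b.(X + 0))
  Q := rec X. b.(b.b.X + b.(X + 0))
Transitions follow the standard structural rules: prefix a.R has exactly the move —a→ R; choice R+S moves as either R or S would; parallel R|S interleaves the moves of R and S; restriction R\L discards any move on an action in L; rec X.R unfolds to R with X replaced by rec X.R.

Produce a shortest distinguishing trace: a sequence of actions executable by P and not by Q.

LTS(P): 4 reachable states
  u0 = rec X. b.(a.b.X + b.(X + 0)) has moves -b-> u1
  u1 = a.b.(rec X. b.(a.b.X + b.(X + 0))) + b.((rec X. b.(a.b.X + b.(X + 0))) + 0) has moves -a-> u2, -b-> u3
  u2 = b.(rec X. b.(a.b.X + b.(X + 0))) has moves -b-> u0
  u3 = (rec X. b.(a.b.X + b.(X + 0))) + 0 has moves -b-> u1
LTS(Q): 4 reachable states
  v0 = rec X. b.(b.b.X + b.(X + 0)) has moves -b-> v1
  v1 = b.b.(rec X. b.(b.b.X + b.(X + 0))) + b.((rec X. b.(b.b.X + b.(X + 0))) + 0) has moves -b-> v2, -b-> v3
  v2 = (rec X. b.(b.b.X + b.(X + 0))) + 0 has moves -b-> v1
  v3 = b.(rec X. b.(b.b.X + b.(X + 0))) has moves -b-> v0
Run σ = ⟨ba⟩ on P: start {u0}
  [1] b ⇒ {u1}
  [2] a ⇒ {u2}
  — P admits the full trace.
Run σ = ⟨ba⟩ on Q: start {v0}
  [1] b ⇒ {v1}
  [2] a ⇒ no successor for Q

ba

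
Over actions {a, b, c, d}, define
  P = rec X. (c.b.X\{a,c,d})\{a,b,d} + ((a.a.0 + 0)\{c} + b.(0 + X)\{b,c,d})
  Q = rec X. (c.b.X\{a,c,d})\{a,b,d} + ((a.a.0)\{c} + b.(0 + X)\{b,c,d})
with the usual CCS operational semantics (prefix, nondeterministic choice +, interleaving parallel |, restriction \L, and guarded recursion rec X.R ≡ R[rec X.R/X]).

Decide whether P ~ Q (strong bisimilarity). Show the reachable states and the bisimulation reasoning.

Reachable graph of P (7 states):
  p0 = rec X. (c.b.X\{a,c,d})\{a,b,d} + ((a.a.0 + 0)\{c} + b.(0 + X)\{b,c,d}) has moves -a-> p1, -b-> p2, -c-> p3
  p1 = (a.0)\{c} has moves -a-> p4
  p2 = (0 + (rec X. (c.b.X\{a,c,d})\{a,b,d} + ((a.a.0 + 0)\{c} + b.(0 + X)\{b,c,d})))\{b,c,d} has moves -a-> p5
  p3 = (b.(rec X. (c.b.X\{a,c,d})\{a,b,d} + ((a.a.0 + 0)\{c} + b.(0 + X)\{b,c,d}))\{a,c,d})\{a,b,d} has moves ·
  p4 = 0\{c} has moves ·
  p5 = (a.0)\{c}\{b,c,d} has moves -a-> p6
  p6 = 0\{c}\{b,c,d} has moves ·
Reachable graph of Q (7 states):
  q0 = rec X. (c.b.X\{a,c,d})\{a,b,d} + ((a.a.0)\{c} + b.(0 + X)\{b,c,d}) has moves -a-> q1, -b-> q2, -c-> q3
  q1 = (a.0)\{c} has moves -a-> q4
  q2 = (0 + (rec X. (c.b.X\{a,c,d})\{a,b,d} + ((a.a.0)\{c} + b.(0 + X)\{b,c,d})))\{b,c,d} has moves -a-> q5
  q3 = (b.(rec X. (c.b.X\{a,c,d})\{a,b,d} + ((a.a.0)\{c} + b.(0 + X)\{b,c,d}))\{a,c,d})\{a,b,d} has moves ·
  q4 = 0\{c} has moves ·
  q5 = (a.0)\{c}\{b,c,d} has moves -a-> q6
  q6 = 0\{c}\{b,c,d} has moves ·
Bisimilarity quotient blocks:
  B0 = {p0, q0}
  B1 = {p2, q2}
  B2 = {p1, p5, q1, q5}
  B3 = {p3, p4, p6, q3, q4, q6}
p0 ∈ B0, q0 ∈ B0 → same block

bisimilar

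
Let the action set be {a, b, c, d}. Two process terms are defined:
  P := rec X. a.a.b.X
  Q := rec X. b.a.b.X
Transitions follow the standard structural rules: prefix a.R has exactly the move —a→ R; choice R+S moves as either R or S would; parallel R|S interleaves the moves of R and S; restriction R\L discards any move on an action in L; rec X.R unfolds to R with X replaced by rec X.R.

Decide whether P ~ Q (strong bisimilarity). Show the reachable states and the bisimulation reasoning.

P ≁ Q

P's transition system — 3 states:
  p0 = rec X. a.a.b.X ⊢ ··a··> p1
  p1 = a.b.(rec X. a.a.b.X) ⊢ ··a··> p2
  p2 = b.(rec X. a.a.b.X) ⊢ ··b··> p0
Q's transition system — 3 states:
  q0 = rec X. b.a.b.X ⊢ ··b··> q1
  q1 = a.b.(rec X. b.a.b.X) ⊢ ··a··> q2
  q2 = b.(rec X. b.a.b.X) ⊢ ··b··> q0
Bisimilarity quotient blocks:
  B0 = {p0}
  B1 = {p1}
  B2 = {p2}
  B3 = {q0}
  B4 = {q1}
  B5 = {q2}
p0 ∈ B0, q0 ∈ B3 → different blocks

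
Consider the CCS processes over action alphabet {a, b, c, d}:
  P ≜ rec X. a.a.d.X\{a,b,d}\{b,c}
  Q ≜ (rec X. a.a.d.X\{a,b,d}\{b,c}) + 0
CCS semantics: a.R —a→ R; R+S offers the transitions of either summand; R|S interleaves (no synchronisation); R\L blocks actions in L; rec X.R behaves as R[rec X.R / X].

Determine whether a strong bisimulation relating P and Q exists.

P ~ Q

Reachable graph of P (4 states):
  s0 = rec X. a.a.d.X\{a,b,d}\{b,c} ⊢ -a-> s1
  s1 = a.d.(rec X. a.a.d.X\{a,b,d}\{b,c})\{a,b,d}\{b,c} ⊢ -a-> s2
  s2 = d.(rec X. a.a.d.X\{a,b,d}\{b,c})\{a,b,d}\{b,c} ⊢ -d-> s3
  s3 = (rec X. a.a.d.X\{a,b,d}\{b,c})\{a,b,d}\{b,c} ⊢ ·
Reachable graph of Q (4 states):
  t0 = (rec X. a.a.d.X\{a,b,d}\{b,c}) + 0 ⊢ -a-> t1
  t1 = a.d.(rec X. a.a.d.X\{a,b,d}\{b,c})\{a,b,d}\{b,c} ⊢ -a-> t2
  t2 = d.(rec X. a.a.d.X\{a,b,d}\{b,c})\{a,b,d}\{b,c} ⊢ -d-> t3
  t3 = (rec X. a.a.d.X\{a,b,d}\{b,c})\{a,b,d}\{b,c} ⊢ ·
Partition-refinement fixed point:
  B0 = {s0, t0}
  B1 = {s1, t1}
  B2 = {s2, t2}
  B3 = {s3, t3}
s0 ∈ B0, t0 ∈ B0 → same block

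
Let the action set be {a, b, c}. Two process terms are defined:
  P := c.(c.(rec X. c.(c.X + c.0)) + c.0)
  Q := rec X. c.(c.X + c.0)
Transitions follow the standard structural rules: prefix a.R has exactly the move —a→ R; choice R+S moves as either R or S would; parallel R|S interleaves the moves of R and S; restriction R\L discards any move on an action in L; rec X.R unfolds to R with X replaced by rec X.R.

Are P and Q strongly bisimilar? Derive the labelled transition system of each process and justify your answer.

YES

P's transition system — 4 states:
  m0 = c.(c.(rec X. c.(c.X + c.0)) + c.0) → --c--▸ m1
  m1 = c.(rec X. c.(c.X + c.0)) + c.0 → --c--▸ m2, --c--▸ m3
  m2 = 0 → (no moves)
  m3 = rec X. c.(c.X + c.0) → --c--▸ m1
Q's transition system — 3 states:
  n0 = rec X. c.(c.X + c.0) → --c--▸ n1
  n1 = c.(rec X. c.(c.X + c.0)) + c.0 → --c--▸ n0, --c--▸ n2
  n2 = 0 → (no moves)
Coarsest stable partition (strong bisimilarity classes):
  B0 = {m0, m3, n0}
  B1 = {m1, n1}
  B2 = {m2, n2}
m0 ∈ B0, n0 ∈ B0 → same block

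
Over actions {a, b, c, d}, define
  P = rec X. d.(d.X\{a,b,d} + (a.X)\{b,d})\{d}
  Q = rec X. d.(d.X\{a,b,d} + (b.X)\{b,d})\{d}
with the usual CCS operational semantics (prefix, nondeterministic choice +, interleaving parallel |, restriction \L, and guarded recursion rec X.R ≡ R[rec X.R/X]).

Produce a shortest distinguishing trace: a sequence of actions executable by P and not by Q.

P's transition system — 3 states:
  u0 = rec X. d.(d.X\{a,b,d} + (a.X)\{b,d})\{d} has moves --d--▸ u1
  u1 = (d.(rec X. d.(d.X\{a,b,d} + (a.X)\{b,d})\{d})\{a,b,d} + (a.(rec X. d.(d.X\{a,b,d} + (a.X)\{b,d})\{d}))\{b,d})\{d} has moves --a--▸ u2
  u2 = (rec X. d.(d.X\{a,b,d} + (a.X)\{b,d})\{d})\{b,d}\{d} has moves ·
Q's transition system — 2 states:
  v0 = rec X. d.(d.X\{a,b,d} + (b.X)\{b,d})\{d} has moves --d--▸ v1
  v1 = (d.(rec X. d.(d.X\{a,b,d} + (b.X)\{b,d})\{d})\{a,b,d} + (b.(rec X. d.(d.X\{a,b,d} + (b.X)\{b,d})\{d}))\{b,d})\{d} has moves ·
Run σ = ⟨da⟩ on P: start {u0}
  step 1 (d): {u1}
  step 2 (a): {u2}
  ✓ P
Run σ = ⟨da⟩ on Q: start {v0}
  step 1 (d): {v1}
  step 2 (a): no successor for Q

da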